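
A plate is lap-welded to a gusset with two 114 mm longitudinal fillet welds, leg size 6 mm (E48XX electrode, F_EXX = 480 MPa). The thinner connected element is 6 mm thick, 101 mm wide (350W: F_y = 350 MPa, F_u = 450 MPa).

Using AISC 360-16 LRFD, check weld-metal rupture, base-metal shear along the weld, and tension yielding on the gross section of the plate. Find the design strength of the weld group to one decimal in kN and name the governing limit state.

Weld metal: throat = 0.707×6 = 4.242 mm, L = 2×114 = 228 mm. φR_n = 0.75 × 0.6 × 480 × 4.242 × 228 = 208.9 kN.
Base metal shear (6 mm plate): yield φR_n = 1.0×0.6×350×6×228 = 287.3 kN; rupture φR_n = 0.75×0.6×450×6×228 = 277.0 kN; take 277.0 kN (rupture).
Tension yield (gross): A_g = 101×6 = 606 mm². φR_n = 0.90 × 350 × 606 = 190.9 kN.
Governing: min(208.9, 277.0, 190.9) = 190.9 kN → gross-section yield.

190.9 kN (gross-section yield governs)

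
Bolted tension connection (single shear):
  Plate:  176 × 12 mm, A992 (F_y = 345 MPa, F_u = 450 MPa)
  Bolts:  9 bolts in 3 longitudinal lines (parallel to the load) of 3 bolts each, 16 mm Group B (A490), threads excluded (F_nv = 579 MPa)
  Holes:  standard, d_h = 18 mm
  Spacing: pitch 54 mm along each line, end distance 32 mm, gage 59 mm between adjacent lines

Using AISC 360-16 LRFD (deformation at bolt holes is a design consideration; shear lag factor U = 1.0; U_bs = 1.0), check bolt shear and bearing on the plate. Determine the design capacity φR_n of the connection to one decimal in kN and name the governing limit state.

785.8 kN (bolt shear governs)

Bolt shear: A_b = π(16)²/4 = 201.06 mm². φR_n = 0.75 × 579 × 201.06 × 9 × 1 = 785.8 kN.
Bearing (12 mm plate, F_u = 450 MPa): end bolts L_c = 32 − 18/2 = 23, R_n = min(1.2×23×12×450, 2.4×16×12×450) = 149.04 kN/bolt; interior L_c = 54 − 18 = 36, R_n = 207.36 kN/bolt. φR_n = 0.75 × (3×149.04 + 6×207.36) = 1268.5 kN.
Governing: min(785.8, 1268.5) = 785.8 kN → bolt shear.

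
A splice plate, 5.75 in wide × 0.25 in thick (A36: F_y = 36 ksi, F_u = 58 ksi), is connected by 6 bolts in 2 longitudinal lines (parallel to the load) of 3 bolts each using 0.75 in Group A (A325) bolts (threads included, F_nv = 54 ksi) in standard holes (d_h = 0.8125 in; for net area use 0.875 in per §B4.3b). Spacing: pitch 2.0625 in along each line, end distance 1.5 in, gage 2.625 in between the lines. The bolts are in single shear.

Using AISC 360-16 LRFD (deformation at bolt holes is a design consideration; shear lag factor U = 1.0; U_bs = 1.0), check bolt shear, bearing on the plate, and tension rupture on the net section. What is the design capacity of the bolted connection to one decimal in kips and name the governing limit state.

Bolt shear: A_b = π(0.75)²/4 = 0.44179 in². φR_n = 0.75 × 54 × 0.44179 × 6 × 1 = 107.4 kips.
Bearing (0.25 in plate, F_u = 58 ksi): end bolts L_c = 1.5 − 0.8125/2 = 1.09375, R_n = min(1.2×1.09375×0.25×58, 2.4×0.75×0.25×58) = 19.031 kips/bolt; interior L_c = 2.0625 − 0.8125 = 1.25, R_n = 21.75 kips/bolt. φR_n = 0.75 × (2×19.031 + 4×21.75) = 93.8 kips.
Tension rupture (net): A_n = (5.75 − 2×0.875)×0.25 = 1 in² (U = 1.0, A_e = A_n). φR_n = 0.75 × 58 × 1 = 43.5 kips.
Governing: min(107.4, 93.8, 43.5) = 43.5 kips → net-section rupture.

43.5 kips (net-section rupture governs)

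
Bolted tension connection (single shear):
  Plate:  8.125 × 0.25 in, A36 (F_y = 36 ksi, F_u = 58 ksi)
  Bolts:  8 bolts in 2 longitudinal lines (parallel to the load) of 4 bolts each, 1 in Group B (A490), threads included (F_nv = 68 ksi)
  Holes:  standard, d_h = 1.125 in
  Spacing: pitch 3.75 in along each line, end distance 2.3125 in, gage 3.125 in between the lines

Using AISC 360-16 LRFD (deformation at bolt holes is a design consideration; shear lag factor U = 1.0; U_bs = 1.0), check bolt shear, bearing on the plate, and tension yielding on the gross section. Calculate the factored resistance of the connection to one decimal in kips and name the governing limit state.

65.8 kips (gross-section yield governs)

Bolt shear: A_b = π(1)²/4 = 0.7854 in². φR_n = 0.75 × 68 × 0.7854 × 8 × 1 = 320.4 kips.
Bearing (0.25 in plate, F_u = 58 ksi): end bolts L_c = 2.3125 − 1.125/2 = 1.75, R_n = min(1.2×1.75×0.25×58, 2.4×1×0.25×58) = 30.45 kips/bolt; interior L_c = 3.75 − 1.125 = 2.625, R_n = 34.8 kips/bolt. φR_n = 0.75 × (2×30.45 + 6×34.8) = 202.3 kips.
Tension yield (gross): A_g = 8.125×0.25 = 2.0313 in². φR_n = 0.90 × 36 × 2.0313 = 65.8 kips.
Governing: min(320.4, 202.3, 65.8) = 65.8 kips → gross-section yield.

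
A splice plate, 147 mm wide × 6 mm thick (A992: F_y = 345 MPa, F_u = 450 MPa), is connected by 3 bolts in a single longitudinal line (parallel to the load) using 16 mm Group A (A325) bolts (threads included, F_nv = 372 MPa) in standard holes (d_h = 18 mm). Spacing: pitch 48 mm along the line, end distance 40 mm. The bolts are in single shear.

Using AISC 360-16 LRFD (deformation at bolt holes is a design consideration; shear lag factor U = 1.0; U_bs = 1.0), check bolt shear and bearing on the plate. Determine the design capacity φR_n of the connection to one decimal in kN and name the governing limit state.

168.3 kN (bolt shear governs)

Bolt shear: A_b = π(16)²/4 = 201.06 mm². φR_n = 0.75 × 372 × 201.06 × 3 × 1 = 168.3 kN.
Bearing (6 mm plate, F_u = 450 MPa): end bolts L_c = 40 − 18/2 = 31, R_n = min(1.2×31×6×450, 2.4×16×6×450) = 100.44 kN/bolt; interior L_c = 48 − 18 = 30, R_n = 97.2 kN/bolt. φR_n = 0.75 × (1×100.44 + 2×97.2) = 221.1 kN.
Governing: min(168.3, 221.1) = 168.3 kN → bolt shear.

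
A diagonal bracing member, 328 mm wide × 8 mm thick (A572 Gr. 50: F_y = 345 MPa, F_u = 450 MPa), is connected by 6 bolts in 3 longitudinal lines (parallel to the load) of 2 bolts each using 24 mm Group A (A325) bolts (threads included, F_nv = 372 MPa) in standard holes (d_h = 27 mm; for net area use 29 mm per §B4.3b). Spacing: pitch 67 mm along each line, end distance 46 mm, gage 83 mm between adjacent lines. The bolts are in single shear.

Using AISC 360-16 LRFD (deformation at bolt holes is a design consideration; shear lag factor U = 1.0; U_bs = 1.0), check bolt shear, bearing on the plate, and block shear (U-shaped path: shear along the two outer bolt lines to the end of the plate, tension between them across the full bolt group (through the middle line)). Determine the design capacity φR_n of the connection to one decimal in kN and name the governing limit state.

Bolt shear: A_b = π(24)²/4 = 452.39 mm². φR_n = 0.75 × 372 × 452.39 × 6 × 1 = 757.3 kN.
Bearing (8 mm plate, F_u = 450 MPa): end bolts L_c = 46 − 27/2 = 32.5, R_n = min(1.2×32.5×8×450, 2.4×24×8×450) = 140.4 kN/bolt; interior L_c = 67 − 27 = 40, R_n = 172.8 kN/bolt. φR_n = 0.75 × (3×140.4 + 3×172.8) = 704.7 kN.
Block shear: shear path 2×[46+1×67] = 2×113 mm, A_gv = 1808, A_nv = 2×(113 − 1.5×29)×8 = 1112 mm²; tension across gage: (166 − 2×29)×8 = 864 mm². R_n = min(0.6×450×1112, 0.6×345×1808) + 1.0×450×864 = min(300.24, 374.26) + 388.8 = 689.04 kN. φR_n = 0.75 × 689.04 = 516.8 kN.
Governing: min(757.3, 704.7, 516.8) = 516.8 kN → block shear.

516.8 kN (block shear governs)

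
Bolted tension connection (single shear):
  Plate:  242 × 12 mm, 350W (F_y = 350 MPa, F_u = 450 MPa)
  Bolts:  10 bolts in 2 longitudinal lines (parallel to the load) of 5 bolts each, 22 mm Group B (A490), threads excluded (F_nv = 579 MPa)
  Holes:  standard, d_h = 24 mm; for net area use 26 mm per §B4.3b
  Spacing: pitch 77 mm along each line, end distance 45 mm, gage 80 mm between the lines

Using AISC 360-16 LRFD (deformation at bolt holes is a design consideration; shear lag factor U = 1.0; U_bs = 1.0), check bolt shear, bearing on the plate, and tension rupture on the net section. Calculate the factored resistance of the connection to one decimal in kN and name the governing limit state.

Bolt shear: A_b = π(22)²/4 = 380.13 mm². φR_n = 0.75 × 579 × 380.13 × 10 × 1 = 1650.7 kN.
Bearing (12 mm plate, F_u = 450 MPa): end bolts L_c = 45 − 24/2 = 33, R_n = min(1.2×33×12×450, 2.4×22×12×450) = 213.84 kN/bolt; interior L_c = 77 − 24 = 53, R_n = 285.12 kN/bolt. φR_n = 0.75 × (2×213.84 + 8×285.12) = 2031.5 kN.
Tension rupture (net): A_n = (242 − 2×26)×12 = 2280 mm² (U = 1.0, A_e = A_n). φR_n = 0.75 × 450 × 2280 = 769.5 kN.
Governing: min(1650.7, 2031.5, 769.5) = 769.5 kN → net-section rupture.

769.5 kN (net-section rupture governs)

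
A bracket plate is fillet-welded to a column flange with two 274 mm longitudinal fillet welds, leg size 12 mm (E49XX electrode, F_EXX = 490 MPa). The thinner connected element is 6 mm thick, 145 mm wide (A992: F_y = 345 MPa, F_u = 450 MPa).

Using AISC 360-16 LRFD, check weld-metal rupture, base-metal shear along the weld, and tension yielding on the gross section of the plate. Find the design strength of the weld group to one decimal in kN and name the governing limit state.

Weld metal: throat = 0.707×12 = 8.484 mm, L = 2×274 = 548 mm. φR_n = 0.75 × 0.6 × 490 × 8.484 × 548 = 1025.2 kN.
Base metal shear (6 mm plate): yield φR_n = 1.0×0.6×345×6×548 = 680.6 kN; rupture φR_n = 0.75×0.6×450×6×548 = 665.8 kN; take 665.8 kN (rupture).
Tension yield (gross): A_g = 145×6 = 870 mm². φR_n = 0.90 × 345 × 870 = 270.1 kN.
Governing: min(1025.2, 665.8, 270.1) = 270.1 kN → gross-section yield.

270.1 kN (gross-section yield governs)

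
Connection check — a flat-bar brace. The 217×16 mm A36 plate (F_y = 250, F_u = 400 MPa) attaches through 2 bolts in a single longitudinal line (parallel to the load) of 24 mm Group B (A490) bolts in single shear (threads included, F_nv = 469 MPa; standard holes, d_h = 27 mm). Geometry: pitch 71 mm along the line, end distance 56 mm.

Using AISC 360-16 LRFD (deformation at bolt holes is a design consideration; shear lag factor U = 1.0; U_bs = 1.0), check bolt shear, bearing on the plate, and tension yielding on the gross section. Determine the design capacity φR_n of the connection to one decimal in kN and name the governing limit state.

Bolt shear: A_b = π(24)²/4 = 452.39 mm². φR_n = 0.75 × 469 × 452.39 × 2 × 1 = 318.3 kN.
Bearing (16 mm plate, F_u = 400 MPa): end bolts L_c = 56 − 27/2 = 42.5, R_n = min(1.2×42.5×16×400, 2.4×24×16×400) = 326.4 kN/bolt; interior L_c = 71 − 27 = 44, R_n = 337.92 kN/bolt. φR_n = 0.75 × (1×326.4 + 1×337.92) = 498.2 kN.
Tension yield (gross): A_g = 217×16 = 3472 mm². φR_n = 0.90 × 250 × 3472 = 781.2 kN.
Governing: min(318.3, 498.2, 781.2) = 318.3 kN → bolt shear.

318.3 kN (bolt shear governs)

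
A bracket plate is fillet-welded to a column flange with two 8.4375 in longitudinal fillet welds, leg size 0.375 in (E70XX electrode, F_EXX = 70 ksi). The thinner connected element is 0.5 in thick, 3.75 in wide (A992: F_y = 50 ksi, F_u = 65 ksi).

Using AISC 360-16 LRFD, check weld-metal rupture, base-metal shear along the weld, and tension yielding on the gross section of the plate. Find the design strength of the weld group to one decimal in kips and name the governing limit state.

84.4 kips (gross-section yield governs)

Weld metal: throat = 0.707×0.375 = 0.26513 in, L = 2×8.4375 = 16.875 in. φR_n = 0.75 × 0.6 × 70 × 0.26513 × 16.875 = 140.9 kips.
Base metal shear (0.5 in plate): yield φR_n = 1.0×0.6×50×0.5×16.875 = 253.1 kips; rupture φR_n = 0.75×0.6×65×0.5×16.875 = 246.8 kips; take 246.8 kips (rupture).
Tension yield (gross): A_g = 3.75×0.5 = 1.875 in². φR_n = 0.90 × 50 × 1.875 = 84.4 kips.
Governing: min(140.9, 246.8, 84.4) = 84.4 kips → gross-section yield.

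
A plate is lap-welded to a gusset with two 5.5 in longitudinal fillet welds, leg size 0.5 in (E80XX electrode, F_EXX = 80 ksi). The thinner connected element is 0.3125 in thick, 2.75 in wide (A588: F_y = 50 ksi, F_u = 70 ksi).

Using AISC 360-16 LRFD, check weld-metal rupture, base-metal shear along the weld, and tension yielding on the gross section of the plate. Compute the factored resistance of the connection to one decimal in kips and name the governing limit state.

Weld metal: throat = 0.707×0.5 = 0.3535 in, L = 2×5.5 = 11 in. φR_n = 0.75 × 0.6 × 80 × 0.3535 × 11 = 140.0 kips.
Base metal shear (0.3125 in plate): yield φR_n = 1.0×0.6×50×0.3125×11 = 103.1 kips; rupture φR_n = 0.75×0.6×70×0.3125×11 = 108.3 kips; take 103.1 kips (yield).
Tension yield (gross): A_g = 2.75×0.3125 = 0.85938 in². φR_n = 0.90 × 50 × 0.85938 = 38.7 kips.
Governing: min(140.0, 103.1, 38.7) = 38.7 kips → gross-section yield.

38.7 kips (gross-section yield governs)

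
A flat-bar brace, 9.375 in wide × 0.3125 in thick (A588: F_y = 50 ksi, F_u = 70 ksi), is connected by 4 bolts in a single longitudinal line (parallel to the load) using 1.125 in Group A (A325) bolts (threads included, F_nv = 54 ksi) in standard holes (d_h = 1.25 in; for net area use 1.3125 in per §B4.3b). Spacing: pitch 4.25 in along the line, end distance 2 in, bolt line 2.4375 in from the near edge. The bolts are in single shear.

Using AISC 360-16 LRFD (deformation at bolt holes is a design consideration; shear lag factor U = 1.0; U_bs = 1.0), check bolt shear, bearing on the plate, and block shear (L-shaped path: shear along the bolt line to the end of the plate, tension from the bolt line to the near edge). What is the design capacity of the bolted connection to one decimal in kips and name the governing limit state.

129.2 kips (block shear governs)

Bolt shear: A_b = π(1.125)²/4 = 0.99402 in². φR_n = 0.75 × 54 × 0.99402 × 4 × 1 = 161.0 kips.
Bearing (0.3125 in plate, F_u = 70 ksi): end bolts L_c = 2 − 1.25/2 = 1.375, R_n = min(1.2×1.375×0.3125×70, 2.4×1.125×0.3125×70) = 36.094 kips/bolt; interior L_c = 4.25 − 1.25 = 3, R_n = 59.063 kips/bolt. φR_n = 0.75 × (1×36.094 + 3×59.063) = 160.0 kips.
Block shear: shear path 1×[2+3×4.25] = 1×14.75 in, A_gv = 4.6094, A_nv = 1×(14.75 − 3.5×1.3125)×0.3125 = 3.1738 in²; tension to near edge: (2.4375 − 0.5×1.3125)×0.3125 = 0.55664 in². R_n = min(0.6×70×3.1738, 0.6×50×4.6094) + 1.0×70×0.55664 = min(133.3, 138.28) + 38.965 = 172.27 kips. φR_n = 0.75 × 172.27 = 129.2 kips.
Governing: min(161.0, 160.0, 129.2) = 129.2 kips → block shear.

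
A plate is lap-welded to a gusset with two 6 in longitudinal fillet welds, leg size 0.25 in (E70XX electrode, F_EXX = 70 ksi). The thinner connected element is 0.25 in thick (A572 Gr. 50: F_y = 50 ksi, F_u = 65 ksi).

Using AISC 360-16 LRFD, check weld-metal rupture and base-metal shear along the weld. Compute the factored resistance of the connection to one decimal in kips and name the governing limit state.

66.8 kips (weld metal governs)

Weld metal: throat = 0.707×0.25 = 0.17675 in, L = 2×6 = 12 in. φR_n = 0.75 × 0.6 × 70 × 0.17675 × 12 = 66.8 kips.
Base metal shear (0.25 in plate): yield φR_n = 1.0×0.6×50×0.25×12 = 90.0 kips; rupture φR_n = 0.75×0.6×65×0.25×12 = 87.8 kips; take 87.8 kips (rupture).
Governing: min(66.8, 87.8) = 66.8 kips → weld metal.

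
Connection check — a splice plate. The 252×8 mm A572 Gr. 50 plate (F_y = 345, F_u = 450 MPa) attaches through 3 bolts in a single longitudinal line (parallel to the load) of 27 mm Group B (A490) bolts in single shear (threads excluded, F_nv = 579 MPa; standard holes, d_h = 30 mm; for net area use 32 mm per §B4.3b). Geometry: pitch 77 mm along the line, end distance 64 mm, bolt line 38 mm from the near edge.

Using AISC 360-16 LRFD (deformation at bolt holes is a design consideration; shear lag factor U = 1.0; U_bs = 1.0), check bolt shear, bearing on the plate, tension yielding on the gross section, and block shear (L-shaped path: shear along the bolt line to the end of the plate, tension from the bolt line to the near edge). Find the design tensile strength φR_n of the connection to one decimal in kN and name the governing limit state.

Bolt shear: A_b = π(27)²/4 = 572.56 mm². φR_n = 0.75 × 579 × 572.56 × 3 × 1 = 745.9 kN.
Bearing (8 mm plate, F_u = 450 MPa): end bolts L_c = 64 − 30/2 = 49, R_n = min(1.2×49×8×450, 2.4×27×8×450) = 211.68 kN/bolt; interior L_c = 77 − 30 = 47, R_n = 203.04 kN/bolt. φR_n = 0.75 × (1×211.68 + 2×203.04) = 463.3 kN.
Tension yield (gross): A_g = 252×8 = 2016 mm². φR_n = 0.90 × 345 × 2016 = 626.0 kN.
Block shear: shear path 1×[64+2×77] = 1×218 mm, A_gv = 1744, A_nv = 1×(218 − 2.5×32)×8 = 1104 mm²; tension to near edge: (38 − 0.5×32)×8 = 176 mm². R_n = min(0.6×450×1104, 0.6×345×1744) + 1.0×450×176 = min(298.08, 361.01) + 79.2 = 377.28 kN. φR_n = 0.75 × 377.28 = 283.0 kN.
Governing: min(745.9, 463.3, 626.0, 283.0) = 283.0 kN → block shear.

283.0 kN (block shear governs)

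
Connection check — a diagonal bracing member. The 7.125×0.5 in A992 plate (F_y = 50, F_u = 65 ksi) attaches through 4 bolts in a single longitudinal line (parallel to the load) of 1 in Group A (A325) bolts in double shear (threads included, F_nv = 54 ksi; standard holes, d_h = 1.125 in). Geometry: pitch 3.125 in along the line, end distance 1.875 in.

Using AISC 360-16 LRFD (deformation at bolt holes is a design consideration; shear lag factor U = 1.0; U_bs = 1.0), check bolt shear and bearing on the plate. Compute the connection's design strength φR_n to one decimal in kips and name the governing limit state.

Bolt shear: A_b = π(1)²/4 = 0.7854 in². φR_n = 0.75 × 54 × 0.7854 × 4 × 2 = 254.5 kips.
Bearing (0.5 in plate, F_u = 65 ksi): end bolts L_c = 1.875 − 1.125/2 = 1.3125, R_n = min(1.2×1.3125×0.5×65, 2.4×1×0.5×65) = 51.188 kips/bolt; interior L_c = 3.125 − 1.125 = 2, R_n = 78 kips/bolt. φR_n = 0.75 × (1×51.188 + 3×78) = 213.9 kips.
Governing: min(254.5, 213.9) = 213.9 kips → bearing.

213.9 kips (bearing governs)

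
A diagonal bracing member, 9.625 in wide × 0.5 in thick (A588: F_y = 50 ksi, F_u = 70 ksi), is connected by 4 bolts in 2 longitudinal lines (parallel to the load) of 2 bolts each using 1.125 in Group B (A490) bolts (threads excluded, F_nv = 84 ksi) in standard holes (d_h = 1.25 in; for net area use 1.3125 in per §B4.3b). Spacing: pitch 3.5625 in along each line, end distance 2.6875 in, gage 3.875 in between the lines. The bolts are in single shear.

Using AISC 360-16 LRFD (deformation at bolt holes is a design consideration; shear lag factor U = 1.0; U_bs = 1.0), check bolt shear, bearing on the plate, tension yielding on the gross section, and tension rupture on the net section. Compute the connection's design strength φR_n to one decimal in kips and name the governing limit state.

183.8 kips (net-section rupture governs)

Bolt shear: A_b = π(1.125)²/4 = 0.99402 in². φR_n = 0.75 × 84 × 0.99402 × 4 × 1 = 250.5 kips.
Bearing (0.5 in plate, F_u = 70 ksi): end bolts L_c = 2.6875 − 1.25/2 = 2.0625, R_n = min(1.2×2.0625×0.5×70, 2.4×1.125×0.5×70) = 86.625 kips/bolt; interior L_c = 3.5625 − 1.25 = 2.3125, R_n = 94.5 kips/bolt. φR_n = 0.75 × (2×86.625 + 2×94.5) = 271.7 kips.
Tension yield (gross): A_g = 9.625×0.5 = 4.8125 in². φR_n = 0.90 × 50 × 4.8125 = 216.6 kips.
Tension rupture (net): A_n = (9.625 − 2×1.3125)×0.5 = 3.5 in² (U = 1.0, A_e = A_n). φR_n = 0.75 × 70 × 3.5 = 183.8 kips.
Governing: min(250.5, 271.7, 216.6, 183.8) = 183.8 kips → net-section rupture.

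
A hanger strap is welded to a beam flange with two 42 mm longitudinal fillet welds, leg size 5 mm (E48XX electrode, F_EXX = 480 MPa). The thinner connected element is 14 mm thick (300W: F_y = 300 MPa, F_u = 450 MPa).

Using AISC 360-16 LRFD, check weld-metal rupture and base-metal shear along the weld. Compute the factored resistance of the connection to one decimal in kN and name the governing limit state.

64.1 kN (weld metal governs)

Weld metal: throat = 0.707×5 = 3.535 mm, L = 2×42 = 84 mm. φR_n = 0.75 × 0.6 × 480 × 3.535 × 84 = 64.1 kN.
Base metal shear (14 mm plate): yield φR_n = 1.0×0.6×300×14×84 = 211.7 kN; rupture φR_n = 0.75×0.6×450×14×84 = 238.1 kN; take 211.7 kN (yield).
Governing: min(64.1, 211.7) = 64.1 kN → weld metal.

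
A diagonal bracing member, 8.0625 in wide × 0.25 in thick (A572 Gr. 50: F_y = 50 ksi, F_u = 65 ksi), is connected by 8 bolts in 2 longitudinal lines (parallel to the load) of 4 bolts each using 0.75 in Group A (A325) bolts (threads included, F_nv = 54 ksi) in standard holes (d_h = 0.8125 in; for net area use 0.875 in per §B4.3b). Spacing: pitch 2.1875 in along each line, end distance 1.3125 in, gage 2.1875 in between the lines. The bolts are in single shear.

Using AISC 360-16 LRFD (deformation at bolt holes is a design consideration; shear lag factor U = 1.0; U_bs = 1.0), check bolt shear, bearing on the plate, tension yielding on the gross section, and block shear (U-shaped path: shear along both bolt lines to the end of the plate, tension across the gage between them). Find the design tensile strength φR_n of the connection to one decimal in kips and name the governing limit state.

86.4 kips (block shear governs)

Bolt shear: A_b = π(0.75)²/4 = 0.44179 in². φR_n = 0.75 × 54 × 0.44179 × 8 × 1 = 143.1 kips.
Bearing (0.25 in plate, F_u = 65 ksi): end bolts L_c = 1.3125 − 0.8125/2 = 0.90625, R_n = min(1.2×0.90625×0.25×65, 2.4×0.75×0.25×65) = 17.672 kips/bolt; interior L_c = 2.1875 − 0.8125 = 1.375, R_n = 26.813 kips/bolt. φR_n = 0.75 × (2×17.672 + 6×26.813) = 147.2 kips.
Tension yield (gross): A_g = 8.0625×0.25 = 2.0156 in². φR_n = 0.90 × 50 × 2.0156 = 90.7 kips.
Block shear: shear path 2×[1.3125+3×2.1875] = 2×7.875 in, A_gv = 3.9375, A_nv = 2×(7.875 − 3.5×0.875)×0.25 = 2.4063 in²; tension across gage: (2.1875 − 1×0.875)×0.25 = 0.32813 in². R_n = min(0.6×65×2.4063, 0.6×50×3.9375) + 1.0×65×0.32813 = min(93.846, 118.13) + 21.328 = 115.17 kips. φR_n = 0.75 × 115.17 = 86.4 kips.
Governing: min(143.1, 147.2, 90.7, 86.4) = 86.4 kips → block shear.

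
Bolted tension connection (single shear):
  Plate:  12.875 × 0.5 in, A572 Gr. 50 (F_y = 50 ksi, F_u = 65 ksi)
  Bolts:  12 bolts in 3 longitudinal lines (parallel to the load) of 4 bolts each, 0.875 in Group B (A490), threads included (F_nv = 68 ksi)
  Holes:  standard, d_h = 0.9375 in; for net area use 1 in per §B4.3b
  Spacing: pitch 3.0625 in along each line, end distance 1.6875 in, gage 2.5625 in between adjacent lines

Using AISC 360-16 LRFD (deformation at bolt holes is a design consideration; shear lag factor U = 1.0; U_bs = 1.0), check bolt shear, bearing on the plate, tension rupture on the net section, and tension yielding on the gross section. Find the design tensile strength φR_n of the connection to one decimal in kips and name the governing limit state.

240.7 kips (net-section rupture governs)

Bolt shear: A_b = π(0.875)²/4 = 0.60132 in². φR_n = 0.75 × 68 × 0.60132 × 12 × 1 = 368.0 kips.
Bearing (0.5 in plate, F_u = 65 ksi): end bolts L_c = 1.6875 − 0.9375/2 = 1.21875, R_n = min(1.2×1.21875×0.5×65, 2.4×0.875×0.5×65) = 47.531 kips/bolt; interior L_c = 3.0625 − 0.9375 = 2.125, R_n = 68.25 kips/bolt. φR_n = 0.75 × (3×47.531 + 9×68.25) = 567.6 kips.
Tension rupture (net): A_n = (12.875 − 3×1)×0.5 = 4.9375 in² (U = 1.0, A_e = A_n). φR_n = 0.75 × 65 × 4.9375 = 240.7 kips.
Tension yield (gross): A_g = 12.875×0.5 = 6.4375 in². φR_n = 0.90 × 50 × 6.4375 = 289.7 kips.
Governing: min(368.0, 567.6, 240.7, 289.7) = 240.7 kips → net-section rupture.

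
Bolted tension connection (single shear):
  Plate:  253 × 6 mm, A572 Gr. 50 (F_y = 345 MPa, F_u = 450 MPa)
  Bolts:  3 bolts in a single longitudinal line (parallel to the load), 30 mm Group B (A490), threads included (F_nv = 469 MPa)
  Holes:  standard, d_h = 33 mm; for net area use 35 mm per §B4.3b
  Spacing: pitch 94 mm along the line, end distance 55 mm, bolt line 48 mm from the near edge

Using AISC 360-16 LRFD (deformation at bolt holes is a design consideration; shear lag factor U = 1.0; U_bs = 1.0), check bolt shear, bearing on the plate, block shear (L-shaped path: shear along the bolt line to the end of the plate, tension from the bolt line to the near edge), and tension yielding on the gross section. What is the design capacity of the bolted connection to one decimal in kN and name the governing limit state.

Bolt shear: A_b = π(30)²/4 = 706.86 mm². φR_n = 0.75 × 469 × 706.86 × 3 × 1 = 745.9 kN.
Bearing (6 mm plate, F_u = 450 MPa): end bolts L_c = 55 − 33/2 = 38.5, R_n = min(1.2×38.5×6×450, 2.4×30×6×450) = 124.74 kN/bolt; interior L_c = 94 − 33 = 61, R_n = 194.4 kN/bolt. φR_n = 0.75 × (1×124.74 + 2×194.4) = 385.2 kN.
Block shear: shear path 1×[55+2×94] = 1×243 mm, A_gv = 1458, A_nv = 1×(243 − 2.5×35)×6 = 933 mm²; tension to near edge: (48 − 0.5×35)×6 = 183 mm². R_n = min(0.6×450×933, 0.6×345×1458) + 1.0×450×183 = min(251.91, 301.81) + 82.35 = 334.26 kN. φR_n = 0.75 × 334.26 = 250.7 kN.
Tension yield (gross): A_g = 253×6 = 1518 mm². φR_n = 0.90 × 345 × 1518 = 471.3 kN.
Governing: min(745.9, 385.2, 250.7, 471.3) = 250.7 kN → block shear.

250.7 kN (block shear governs)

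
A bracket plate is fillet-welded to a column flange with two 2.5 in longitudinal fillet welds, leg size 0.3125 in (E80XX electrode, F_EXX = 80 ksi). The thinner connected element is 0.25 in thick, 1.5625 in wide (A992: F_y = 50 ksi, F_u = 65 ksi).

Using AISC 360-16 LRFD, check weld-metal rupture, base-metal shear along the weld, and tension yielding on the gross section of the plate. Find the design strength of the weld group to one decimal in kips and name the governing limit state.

17.6 kips (gross-section yield governs)

Weld metal: throat = 0.707×0.3125 = 0.22094 in, L = 2×2.5 = 5 in. φR_n = 0.75 × 0.6 × 80 × 0.22094 × 5 = 39.8 kips.
Base metal shear (0.25 in plate): yield φR_n = 1.0×0.6×50×0.25×5 = 37.5 kips; rupture φR_n = 0.75×0.6×65×0.25×5 = 36.6 kips; take 36.6 kips (rupture).
Tension yield (gross): A_g = 1.5625×0.25 = 0.39063 in². φR_n = 0.90 × 50 × 0.39063 = 17.6 kips.
Governing: min(39.8, 36.6, 17.6) = 17.6 kips → gross-section yield.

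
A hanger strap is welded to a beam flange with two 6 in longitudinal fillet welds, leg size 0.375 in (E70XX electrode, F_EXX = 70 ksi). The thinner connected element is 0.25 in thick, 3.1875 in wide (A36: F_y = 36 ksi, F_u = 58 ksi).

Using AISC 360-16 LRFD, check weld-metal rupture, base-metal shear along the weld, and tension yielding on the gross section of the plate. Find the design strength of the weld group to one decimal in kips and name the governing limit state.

25.8 kips (gross-section yield governs)

Weld metal: throat = 0.707×0.375 = 0.26513 in, L = 2×6 = 12 in. φR_n = 0.75 × 0.6 × 70 × 0.26513 × 12 = 100.2 kips.
Base metal shear (0.25 in plate): yield φR_n = 1.0×0.6×36×0.25×12 = 64.8 kips; rupture φR_n = 0.75×0.6×58×0.25×12 = 78.3 kips; take 64.8 kips (yield).
Tension yield (gross): A_g = 3.1875×0.25 = 0.79688 in². φR_n = 0.90 × 36 × 0.79688 = 25.8 kips.
Governing: min(100.2, 64.8, 25.8) = 25.8 kips → gross-section yield.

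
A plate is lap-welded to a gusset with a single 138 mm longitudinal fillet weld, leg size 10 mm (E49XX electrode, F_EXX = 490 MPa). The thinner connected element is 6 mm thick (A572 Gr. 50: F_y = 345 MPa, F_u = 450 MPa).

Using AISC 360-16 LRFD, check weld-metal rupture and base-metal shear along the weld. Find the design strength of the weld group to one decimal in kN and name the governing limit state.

167.7 kN (base-metal shear governs)

Weld metal: throat = 0.707×10 = 7.07 mm, L = 138 mm. φR_n = 0.75 × 0.6 × 490 × 7.07 × 138 = 215.1 kN.
Base metal shear (6 mm plate): yield φR_n = 1.0×0.6×345×6×138 = 171.4 kN; rupture φR_n = 0.75×0.6×450×6×138 = 167.7 kN; take 167.7 kN (rupture).
Governing: min(215.1, 167.7) = 167.7 kN → base-metal shear.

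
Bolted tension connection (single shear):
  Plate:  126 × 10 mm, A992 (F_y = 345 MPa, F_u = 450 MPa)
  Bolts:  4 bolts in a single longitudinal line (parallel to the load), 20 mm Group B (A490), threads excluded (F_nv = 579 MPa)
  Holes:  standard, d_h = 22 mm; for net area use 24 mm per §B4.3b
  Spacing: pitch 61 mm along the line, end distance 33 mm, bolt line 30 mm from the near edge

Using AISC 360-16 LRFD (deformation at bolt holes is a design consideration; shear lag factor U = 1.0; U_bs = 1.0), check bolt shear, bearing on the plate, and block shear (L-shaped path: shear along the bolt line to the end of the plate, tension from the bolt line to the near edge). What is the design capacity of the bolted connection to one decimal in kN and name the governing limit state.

328.1 kN (block shear governs)

Bolt shear: A_b = π(20)²/4 = 314.16 mm². φR_n = 0.75 × 579 × 314.16 × 4 × 1 = 545.7 kN.
Bearing (10 mm plate, F_u = 450 MPa): end bolts L_c = 33 − 22/2 = 22, R_n = min(1.2×22×10×450, 2.4×20×10×450) = 118.8 kN/bolt; interior L_c = 61 − 22 = 39, R_n = 210.6 kN/bolt. φR_n = 0.75 × (1×118.8 + 3×210.6) = 563.0 kN.
Block shear: shear path 1×[33+3×61] = 1×216 mm, A_gv = 2160, A_nv = 1×(216 − 3.5×24)×10 = 1320 mm²; tension to near edge: (30 − 0.5×24)×10 = 180 mm². R_n = min(0.6×450×1320, 0.6×345×2160) + 1.0×450×180 = min(356.4, 447.12) + 81 = 437.4 kN. φR_n = 0.75 × 437.4 = 328.1 kN.
Governing: min(545.7, 563.0, 328.1) = 328.1 kN → block shear.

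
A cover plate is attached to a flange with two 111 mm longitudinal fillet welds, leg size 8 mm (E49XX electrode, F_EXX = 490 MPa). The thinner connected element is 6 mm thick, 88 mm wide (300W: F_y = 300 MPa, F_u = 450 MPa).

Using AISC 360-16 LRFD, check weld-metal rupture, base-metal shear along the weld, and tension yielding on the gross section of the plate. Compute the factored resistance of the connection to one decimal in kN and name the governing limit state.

Weld metal: throat = 0.707×8 = 5.656 mm, L = 2×111 = 222 mm. φR_n = 0.75 × 0.6 × 490 × 5.656 × 222 = 276.9 kN.
Base metal shear (6 mm plate): yield φR_n = 1.0×0.6×300×6×222 = 239.8 kN; rupture φR_n = 0.75×0.6×450×6×222 = 269.7 kN; take 239.8 kN (yield).
Tension yield (gross): A_g = 88×6 = 528 mm². φR_n = 0.90 × 300 × 528 = 142.6 kN.
Governing: min(276.9, 239.8, 142.6) = 142.6 kN → gross-section yield.

142.6 kN (gross-section yield governs)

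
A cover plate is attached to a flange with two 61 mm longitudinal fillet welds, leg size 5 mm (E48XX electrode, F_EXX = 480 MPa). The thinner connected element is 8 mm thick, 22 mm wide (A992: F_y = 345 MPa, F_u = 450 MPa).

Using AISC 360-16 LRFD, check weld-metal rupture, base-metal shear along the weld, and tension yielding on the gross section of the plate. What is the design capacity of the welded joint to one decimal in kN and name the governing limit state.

54.6 kN (gross-section yield governs)

Weld metal: throat = 0.707×5 = 3.535 mm, L = 2×61 = 122 mm. φR_n = 0.75 × 0.6 × 480 × 3.535 × 122 = 93.2 kN.
Base metal shear (8 mm plate): yield φR_n = 1.0×0.6×345×8×122 = 202.0 kN; rupture φR_n = 0.75×0.6×450×8×122 = 197.6 kN; take 197.6 kN (rupture).
Tension yield (gross): A_g = 22×8 = 176 mm². φR_n = 0.90 × 345 × 176 = 54.6 kN.
Governing: min(93.2, 197.6, 54.6) = 54.6 kN → gross-section yield.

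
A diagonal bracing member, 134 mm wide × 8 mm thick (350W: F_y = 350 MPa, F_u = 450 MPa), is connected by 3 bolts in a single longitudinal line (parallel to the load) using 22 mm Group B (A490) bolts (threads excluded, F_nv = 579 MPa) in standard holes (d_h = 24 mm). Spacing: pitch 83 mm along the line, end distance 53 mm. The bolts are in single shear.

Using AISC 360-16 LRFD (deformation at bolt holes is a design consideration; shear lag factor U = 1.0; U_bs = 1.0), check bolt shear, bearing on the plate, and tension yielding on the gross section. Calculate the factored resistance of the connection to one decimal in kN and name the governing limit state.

Bolt shear: A_b = π(22)²/4 = 380.13 mm². φR_n = 0.75 × 579 × 380.13 × 3 × 1 = 495.2 kN.
Bearing (8 mm plate, F_u = 450 MPa): end bolts L_c = 53 − 24/2 = 41, R_n = min(1.2×41×8×450, 2.4×22×8×450) = 177.12 kN/bolt; interior L_c = 83 − 24 = 59, R_n = 190.08 kN/bolt. φR_n = 0.75 × (1×177.12 + 2×190.08) = 418.0 kN.
Tension yield (gross): A_g = 134×8 = 1072 mm². φR_n = 0.90 × 350 × 1072 = 337.7 kN.
Governing: min(495.2, 418.0, 337.7) = 337.7 kN → gross-section yield.

337.7 kN (gross-section yield governs)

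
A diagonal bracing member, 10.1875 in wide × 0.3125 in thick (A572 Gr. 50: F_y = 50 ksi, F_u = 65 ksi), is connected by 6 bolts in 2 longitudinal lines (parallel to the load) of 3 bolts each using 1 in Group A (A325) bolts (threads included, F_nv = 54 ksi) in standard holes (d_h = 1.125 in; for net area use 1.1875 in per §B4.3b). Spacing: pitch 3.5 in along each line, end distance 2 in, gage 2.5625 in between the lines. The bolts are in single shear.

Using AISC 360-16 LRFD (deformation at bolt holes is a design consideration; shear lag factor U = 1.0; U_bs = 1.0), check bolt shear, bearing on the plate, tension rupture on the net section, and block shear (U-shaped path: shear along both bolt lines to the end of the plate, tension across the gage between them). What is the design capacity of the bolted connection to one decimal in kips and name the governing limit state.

Bolt shear: A_b = π(1)²/4 = 0.7854 in². φR_n = 0.75 × 54 × 0.7854 × 6 × 1 = 190.9 kips.
Bearing (0.3125 in plate, F_u = 65 ksi): end bolts L_c = 2 − 1.125/2 = 1.4375, R_n = min(1.2×1.4375×0.3125×65, 2.4×1×0.3125×65) = 35.039 kips/bolt; interior L_c = 3.5 − 1.125 = 2.375, R_n = 48.75 kips/bolt. φR_n = 0.75 × (2×35.039 + 4×48.75) = 198.8 kips.
Tension rupture (net): A_n = (10.1875 − 2×1.1875)×0.3125 = 2.4414 in² (U = 1.0, A_e = A_n). φR_n = 0.75 × 65 × 2.4414 = 119.0 kips.
Block shear: shear path 2×[2+2×3.5] = 2×9 in, A_gv = 5.625, A_nv = 2×(9 − 2.5×1.1875)×0.3125 = 3.7695 in²; tension across gage: (2.5625 − 1×1.1875)×0.3125 = 0.42969 in². R_n = min(0.6×65×3.7695, 0.6×50×5.625) + 1.0×65×0.42969 = min(147.01, 168.75) + 27.93 = 174.94 kips. φR_n = 0.75 × 174.94 = 131.2 kips.
Governing: min(190.9, 198.8, 119.0, 131.2) = 119.0 kips → net-section rupture.

119.0 kips (net-section rupture governs)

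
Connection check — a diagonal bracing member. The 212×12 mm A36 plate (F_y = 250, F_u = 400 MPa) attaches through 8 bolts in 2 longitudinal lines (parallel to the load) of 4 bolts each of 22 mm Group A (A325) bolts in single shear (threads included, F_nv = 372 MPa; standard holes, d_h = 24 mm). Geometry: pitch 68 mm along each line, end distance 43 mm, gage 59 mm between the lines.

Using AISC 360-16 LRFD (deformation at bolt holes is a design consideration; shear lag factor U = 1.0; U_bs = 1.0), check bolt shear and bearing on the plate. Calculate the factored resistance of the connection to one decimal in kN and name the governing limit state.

Bolt shear: A_b = π(22)²/4 = 380.13 mm². φR_n = 0.75 × 372 × 380.13 × 8 × 1 = 848.5 kN.
Bearing (12 mm plate, F_u = 400 MPa): end bolts L_c = 43 − 24/2 = 31, R_n = min(1.2×31×12×400, 2.4×22×12×400) = 178.56 kN/bolt; interior L_c = 68 − 24 = 44, R_n = 253.44 kN/bolt. φR_n = 0.75 × (2×178.56 + 6×253.44) = 1408.3 kN.
Governing: min(848.5, 1408.3) = 848.5 kN → bolt shear.

848.5 kN (bolt shear governs)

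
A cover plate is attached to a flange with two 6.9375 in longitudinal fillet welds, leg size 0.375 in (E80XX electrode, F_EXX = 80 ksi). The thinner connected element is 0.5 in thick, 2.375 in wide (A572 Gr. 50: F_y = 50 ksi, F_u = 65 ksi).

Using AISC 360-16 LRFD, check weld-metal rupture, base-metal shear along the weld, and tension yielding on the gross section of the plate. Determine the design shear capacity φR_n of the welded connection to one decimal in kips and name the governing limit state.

Weld metal: throat = 0.707×0.375 = 0.26513 in, L = 2×6.9375 = 13.875 in. φR_n = 0.75 × 0.6 × 80 × 0.26513 × 13.875 = 132.4 kips.
Base metal shear (0.5 in plate): yield φR_n = 1.0×0.6×50×0.5×13.875 = 208.1 kips; rupture φR_n = 0.75×0.6×65×0.5×13.875 = 202.9 kips; take 202.9 kips (rupture).
Tension yield (gross): A_g = 2.375×0.5 = 1.1875 in². φR_n = 0.90 × 50 × 1.1875 = 53.4 kips.
Governing: min(132.4, 202.9, 53.4) = 53.4 kips → gross-section yield.

53.4 kips (gross-section yield governs)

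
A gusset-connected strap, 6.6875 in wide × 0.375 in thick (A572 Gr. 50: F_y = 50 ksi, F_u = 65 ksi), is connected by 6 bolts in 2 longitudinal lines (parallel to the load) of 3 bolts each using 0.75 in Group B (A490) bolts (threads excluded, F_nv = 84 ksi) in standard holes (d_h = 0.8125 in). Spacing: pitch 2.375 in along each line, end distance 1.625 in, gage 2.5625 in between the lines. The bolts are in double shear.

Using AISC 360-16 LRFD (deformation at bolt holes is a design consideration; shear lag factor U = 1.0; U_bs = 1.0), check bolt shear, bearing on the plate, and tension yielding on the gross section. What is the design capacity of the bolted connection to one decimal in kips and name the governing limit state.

112.9 kips (gross-section yield governs)

Bolt shear: A_b = π(0.75)²/4 = 0.44179 in². φR_n = 0.75 × 84 × 0.44179 × 6 × 2 = 334.0 kips.
Bearing (0.375 in plate, F_u = 65 ksi): end bolts L_c = 1.625 − 0.8125/2 = 1.21875, R_n = min(1.2×1.21875×0.375×65, 2.4×0.75×0.375×65) = 35.648 kips/bolt; interior L_c = 2.375 − 0.8125 = 1.5625, R_n = 43.875 kips/bolt. φR_n = 0.75 × (2×35.648 + 4×43.875) = 185.1 kips.
Tension yield (gross): A_g = 6.6875×0.375 = 2.5078 in². φR_n = 0.90 × 50 × 2.5078 = 112.9 kips.
Governing: min(334.0, 185.1, 112.9) = 112.9 kips → gross-section yield.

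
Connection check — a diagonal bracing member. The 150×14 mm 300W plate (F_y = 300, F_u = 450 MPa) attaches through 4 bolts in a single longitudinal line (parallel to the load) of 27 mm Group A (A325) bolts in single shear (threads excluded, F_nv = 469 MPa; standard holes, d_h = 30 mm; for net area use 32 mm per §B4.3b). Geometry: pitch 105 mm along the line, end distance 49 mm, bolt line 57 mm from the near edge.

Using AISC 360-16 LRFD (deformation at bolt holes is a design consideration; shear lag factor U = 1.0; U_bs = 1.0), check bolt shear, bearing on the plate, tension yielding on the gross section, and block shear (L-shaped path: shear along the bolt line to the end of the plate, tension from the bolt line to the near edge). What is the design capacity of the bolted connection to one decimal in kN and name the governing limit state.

567.0 kN (gross-section yield governs)

Bolt shear: A_b = π(27)²/4 = 572.56 mm². φR_n = 0.75 × 469 × 572.56 × 4 × 1 = 805.6 kN.
Bearing (14 mm plate, F_u = 450 MPa): end bolts L_c = 49 − 30/2 = 34, R_n = min(1.2×34×14×450, 2.4×27×14×450) = 257.04 kN/bolt; interior L_c = 105 − 30 = 75, R_n = 408.24 kN/bolt. φR_n = 0.75 × (1×257.04 + 3×408.24) = 1111.3 kN.
Tension yield (gross): A_g = 150×14 = 2100 mm². φR_n = 0.90 × 300 × 2100 = 567.0 kN.
Block shear: shear path 1×[49+3×105] = 1×364 mm, A_gv = 5096, A_nv = 1×(364 − 3.5×32)×14 = 3528 mm²; tension to near edge: (57 − 0.5×32)×14 = 574 mm². R_n = min(0.6×450×3528, 0.6×300×5096) + 1.0×450×574 = min(952.56, 917.28) + 258.3 = 1175.6 kN. φR_n = 0.75 × 1175.6 = 881.7 kN.
Governing: min(805.6, 1111.3, 567.0, 881.7) = 567.0 kN → gross-section yield.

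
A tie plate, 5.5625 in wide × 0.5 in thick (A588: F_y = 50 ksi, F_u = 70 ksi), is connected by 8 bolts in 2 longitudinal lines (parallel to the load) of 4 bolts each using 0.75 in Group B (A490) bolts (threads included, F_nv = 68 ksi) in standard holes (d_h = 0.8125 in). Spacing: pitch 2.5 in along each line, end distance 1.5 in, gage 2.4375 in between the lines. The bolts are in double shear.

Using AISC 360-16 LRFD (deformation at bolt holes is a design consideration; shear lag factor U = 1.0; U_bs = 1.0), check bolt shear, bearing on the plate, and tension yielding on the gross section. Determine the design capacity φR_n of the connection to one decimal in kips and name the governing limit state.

Bolt shear: A_b = π(0.75)²/4 = 0.44179 in². φR_n = 0.75 × 68 × 0.44179 × 8 × 2 = 360.5 kips.
Bearing (0.5 in plate, F_u = 70 ksi): end bolts L_c = 1.5 − 0.8125/2 = 1.09375, R_n = min(1.2×1.09375×0.5×70, 2.4×0.75×0.5×70) = 45.938 kips/bolt; interior L_c = 2.5 − 0.8125 = 1.6875, R_n = 63 kips/bolt. φR_n = 0.75 × (2×45.938 + 6×63) = 352.4 kips.
Tension yield (gross): A_g = 5.5625×0.5 = 2.7813 in². φR_n = 0.90 × 50 × 2.7813 = 125.2 kips.
Governing: min(360.5, 352.4, 125.2) = 125.2 kips → gross-section yield.

125.2 kips (gross-section yield governs)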